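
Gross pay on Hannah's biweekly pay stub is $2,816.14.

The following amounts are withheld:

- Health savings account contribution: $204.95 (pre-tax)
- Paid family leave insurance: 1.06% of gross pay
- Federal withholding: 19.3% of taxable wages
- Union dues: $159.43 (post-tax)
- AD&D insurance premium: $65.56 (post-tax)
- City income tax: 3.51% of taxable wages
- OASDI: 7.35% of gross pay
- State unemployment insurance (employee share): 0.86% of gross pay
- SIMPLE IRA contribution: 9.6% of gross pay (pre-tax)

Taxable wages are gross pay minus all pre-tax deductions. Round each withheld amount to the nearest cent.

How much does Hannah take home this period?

$1,320.85

SIMPLE IRA contribution: $2,816.14 × 0.096 = $270.35
Health savings account contribution: $204.95
Pre-tax total = $270.35 + $204.95 = $475.30
Taxable wages = $2,816.14 − $475.30 = $2,340.84
Federal withholding: $2,340.84 × 0.193 = $451.78
City income tax: $2,340.84 × 0.0351 = $82.16
OASDI: $2,816.14 × 0.0735 = $206.99
State unemployment insurance (employee share): $2,816.14 × 0.0086 = $24.22
Paid family leave insurance: $2,816.14 × 0.0106 = $29.85
AD&D insurance premium: $65.56
Union dues: $159.43
Total deductions = $270.35 + $204.95 + $451.78 + $82.16 + $206.99 + $24.22 + $29.85 + $65.56 + $159.43 = $1,495.29
Net pay = $2,816.14 − $1,495.29 = $1,320.85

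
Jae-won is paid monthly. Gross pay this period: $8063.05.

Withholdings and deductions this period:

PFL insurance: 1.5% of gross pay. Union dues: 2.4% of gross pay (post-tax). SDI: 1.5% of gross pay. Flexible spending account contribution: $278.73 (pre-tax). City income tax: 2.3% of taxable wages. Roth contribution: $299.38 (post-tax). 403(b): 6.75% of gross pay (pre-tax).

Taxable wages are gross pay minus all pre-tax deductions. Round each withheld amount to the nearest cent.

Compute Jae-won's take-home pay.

$6338.75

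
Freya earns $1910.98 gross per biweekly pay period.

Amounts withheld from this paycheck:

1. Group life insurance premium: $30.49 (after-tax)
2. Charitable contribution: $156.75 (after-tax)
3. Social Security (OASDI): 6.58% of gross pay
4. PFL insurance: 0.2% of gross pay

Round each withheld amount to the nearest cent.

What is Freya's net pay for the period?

PFL insurance: $1910.98 × 0.002 = $3.82
Social Security (OASDI): $1910.98 × 0.0658 = $125.74
Charitable contribution: $156.75
Group life insurance premium: $30.49
Total deductions = $3.82 + $125.74 + $156.75 + $30.49 = $316.80
Net pay = $1910.98 − $316.80 = $1594.18

$1594.18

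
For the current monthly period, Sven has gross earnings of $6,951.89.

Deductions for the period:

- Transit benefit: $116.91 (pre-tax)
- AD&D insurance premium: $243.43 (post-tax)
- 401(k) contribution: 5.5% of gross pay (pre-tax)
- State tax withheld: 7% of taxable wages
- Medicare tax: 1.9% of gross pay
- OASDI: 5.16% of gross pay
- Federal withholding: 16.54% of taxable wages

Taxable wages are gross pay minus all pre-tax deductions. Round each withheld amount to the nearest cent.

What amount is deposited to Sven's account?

$4,199.44

401(k) contribution: $6,951.89 × 0.055 = $382.35
Transit benefit: $116.91
Pre-tax total = $382.35 + $116.91 = $499.26
Taxable wages = $6,951.89 − $499.26 = $6,452.63
Federal withholding: $6,452.63 × 0.1654 = $1,067.27
State tax withheld: $6,452.63 × 0.07 = $451.68
Medicare tax: $6,951.89 × 0.019 = $132.09
OASDI: $6,951.89 × 0.0516 = $358.72
AD&D insurance premium: $243.43
Total deductions = $382.35 + $116.91 + $1,067.27 + $451.68 + $132.09 + $358.72 + $243.43 = $2,752.45
Net pay = $6,951.89 − $2,752.45 = $4,199.44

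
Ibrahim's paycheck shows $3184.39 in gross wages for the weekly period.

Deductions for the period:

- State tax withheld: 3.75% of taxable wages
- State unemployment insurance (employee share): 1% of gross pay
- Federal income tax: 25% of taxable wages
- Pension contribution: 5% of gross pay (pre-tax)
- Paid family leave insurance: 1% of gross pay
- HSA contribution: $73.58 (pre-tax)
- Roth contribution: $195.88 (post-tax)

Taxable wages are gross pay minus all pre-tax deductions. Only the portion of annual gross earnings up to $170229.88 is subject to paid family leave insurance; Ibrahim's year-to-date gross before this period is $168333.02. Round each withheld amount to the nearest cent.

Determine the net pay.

$1856.32

HSA contribution: $73.58
Pension contribution: $3184.39 × 0.05 = $159.22
Pre-tax total = $73.58 + $159.22 = $232.80
Taxable wages = $3184.39 − $232.80 = $2951.59
State tax withheld: $2951.59 × 0.0375 = $110.68
Federal income tax: $2951.59 × 0.25 = $737.90
State unemployment insurance (employee share): $3184.39 × 0.01 = $31.84
Paid family leave insurance: only $170229.88 − $168333.02 = $1896.86 of this check is subject → $1896.86 × 0.01 = $18.97
Roth contribution: $195.88
Total deductions = $73.58 + $159.22 + $110.68 + $737.90 + $31.84 + $18.97 + $195.88 = $1328.07
Net pay = $3184.39 − $1328.07 = $1856.32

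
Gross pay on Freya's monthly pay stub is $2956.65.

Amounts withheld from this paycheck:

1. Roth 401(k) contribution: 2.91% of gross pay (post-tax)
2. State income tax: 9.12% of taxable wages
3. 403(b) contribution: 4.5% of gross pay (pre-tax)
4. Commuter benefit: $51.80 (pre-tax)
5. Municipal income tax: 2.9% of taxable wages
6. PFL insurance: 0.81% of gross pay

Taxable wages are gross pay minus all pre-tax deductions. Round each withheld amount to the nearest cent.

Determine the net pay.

$2328.64

Commuter benefit: $51.80
403(b) contribution: $2956.65 × 0.045 = $133.05
Pre-tax total = $51.80 + $133.05 = $184.85
Taxable wages = $2956.65 − $184.85 = $2771.80
Municipal income tax: $2771.80 × 0.029 = $80.38
State income tax: $2771.80 × 0.0912 = $252.79
PFL insurance: $2956.65 × 0.0081 = $23.95
Roth 401(k) contribution: $2956.65 × 0.0291 = $86.04
Total deductions = $51.80 + $133.05 + $80.38 + $252.79 + $23.95 + $86.04 = $628.01
Net pay = $2956.65 − $628.01 = $2328.64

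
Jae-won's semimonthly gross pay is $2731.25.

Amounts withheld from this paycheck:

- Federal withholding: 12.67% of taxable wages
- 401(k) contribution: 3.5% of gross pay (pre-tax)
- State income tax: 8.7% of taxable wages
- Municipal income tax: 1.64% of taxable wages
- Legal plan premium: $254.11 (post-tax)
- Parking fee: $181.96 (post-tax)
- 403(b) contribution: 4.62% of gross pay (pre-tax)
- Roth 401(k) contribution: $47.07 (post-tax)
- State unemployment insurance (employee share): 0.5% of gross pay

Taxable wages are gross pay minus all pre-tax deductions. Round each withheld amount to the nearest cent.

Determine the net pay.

$1435.25

401(k) contribution: $2731.25 × 0.035 = $95.59
403(b) contribution: $2731.25 × 0.0462 = $126.18
Pre-tax total = $95.59 + $126.18 = $221.77
Taxable wages = $2731.25 − $221.77 = $2509.48
Municipal income tax: $2509.48 × 0.0164 = $41.16
State income tax: $2509.48 × 0.087 = $218.32
Federal withholding: $2509.48 × 0.1267 = $317.95
State unemployment insurance (employee share): $2731.25 × 0.005 = $13.66
Parking fee: $181.96
Legal plan premium: $254.11
Roth 401(k) contribution: $47.07
Total deductions = $95.59 + $126.18 + $41.16 + $218.32 + $317.95 + $13.66 + $181.96 + $254.11 + $47.07 = $1296.00
Net pay = $2731.25 − $1296.00 = $1435.25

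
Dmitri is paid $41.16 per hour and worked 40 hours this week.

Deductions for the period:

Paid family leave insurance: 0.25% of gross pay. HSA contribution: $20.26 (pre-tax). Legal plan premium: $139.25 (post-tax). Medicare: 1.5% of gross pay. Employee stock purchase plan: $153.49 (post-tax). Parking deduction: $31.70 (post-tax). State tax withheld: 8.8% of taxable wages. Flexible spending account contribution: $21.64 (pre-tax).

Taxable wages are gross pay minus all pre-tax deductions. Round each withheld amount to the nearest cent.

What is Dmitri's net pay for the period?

$1,110.04

Gross pay: 40 × $41.16 = $1,646.40
Flexible spending account contribution: $21.64
HSA contribution: $20.26
Pre-tax total = $21.64 + $20.26 = $41.90
Taxable wages = $1,646.40 − $41.90 = $1,604.50
State tax withheld: $1,604.50 × 0.088 = $141.20
Paid family leave insurance: $1,646.40 × 0.0025 = $4.12
Medicare: $1,646.40 × 0.015 = $24.70
Legal plan premium: $139.25
Parking deduction: $31.70
Employee stock purchase plan: $153.49
Total deductions = $21.64 + $20.26 + $141.20 + $4.12 + $24.70 + $139.25 + $31.70 + $153.49 = $536.36
Net pay = $1,646.40 − $536.36 = $1,110.04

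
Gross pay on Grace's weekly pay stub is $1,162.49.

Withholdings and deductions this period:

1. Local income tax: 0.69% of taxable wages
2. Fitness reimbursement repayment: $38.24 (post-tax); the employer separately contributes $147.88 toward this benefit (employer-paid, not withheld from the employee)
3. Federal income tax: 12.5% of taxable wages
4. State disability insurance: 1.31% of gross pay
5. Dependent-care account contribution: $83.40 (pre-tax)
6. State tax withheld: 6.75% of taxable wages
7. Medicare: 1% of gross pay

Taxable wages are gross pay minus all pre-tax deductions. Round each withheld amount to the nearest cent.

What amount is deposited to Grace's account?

Dependent-care account contribution: $83.40
Taxable wages = $1,162.49 − $83.40 = $1,079.09
Federal income tax: $1,079.09 × 0.125 = $134.89
State tax withheld: $1,079.09 × 0.0675 = $72.84
Local income tax: $1,079.09 × 0.0069 = $7.45
Medicare: $1,162.49 × 0.01 = $11.62
State disability insurance: $1,162.49 × 0.0131 = $15.23
Fitness reimbursement repayment: $38.24
(Employer's $147.88 toward fitness reimbursement repayment is not withheld from the employee.)
Total deductions = $83.40 + $134.89 + $72.84 + $7.45 + $11.62 + $15.23 + $38.24 = $363.67
Net pay = $1,162.49 − $363.67 = $798.82

$798.82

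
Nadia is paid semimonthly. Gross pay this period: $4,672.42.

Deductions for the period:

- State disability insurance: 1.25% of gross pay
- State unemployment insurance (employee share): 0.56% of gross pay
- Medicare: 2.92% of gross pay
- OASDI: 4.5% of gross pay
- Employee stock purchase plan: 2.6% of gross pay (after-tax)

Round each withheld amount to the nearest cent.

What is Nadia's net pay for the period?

OASDI: $4,672.42 × 0.045 = $210.26
State disability insurance: $4,672.42 × 0.0125 = $58.41
Medicare: $4,672.42 × 0.0292 = $136.43
State unemployment insurance (employee share): $4,672.42 × 0.0056 = $26.17
Employee stock purchase plan: $4,672.42 × 0.026 = $121.48
Total deductions = $210.26 + $58.41 + $136.43 + $26.17 + $121.48 = $552.75
Net pay = $4,672.42 − $552.75 = $4,119.67

$4,119.67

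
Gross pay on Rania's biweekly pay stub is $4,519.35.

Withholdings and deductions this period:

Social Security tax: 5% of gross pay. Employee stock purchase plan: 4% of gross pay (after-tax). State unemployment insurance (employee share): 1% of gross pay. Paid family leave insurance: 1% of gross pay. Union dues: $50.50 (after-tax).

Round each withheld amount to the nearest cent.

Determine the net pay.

$3,971.73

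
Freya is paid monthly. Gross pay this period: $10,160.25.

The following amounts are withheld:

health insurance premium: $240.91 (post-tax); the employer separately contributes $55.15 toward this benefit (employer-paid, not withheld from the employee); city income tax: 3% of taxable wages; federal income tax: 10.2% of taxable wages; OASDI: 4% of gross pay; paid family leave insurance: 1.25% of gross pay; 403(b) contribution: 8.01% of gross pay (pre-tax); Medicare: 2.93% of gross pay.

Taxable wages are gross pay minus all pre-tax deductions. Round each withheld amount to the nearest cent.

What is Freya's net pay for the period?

403(b) contribution: $10,160.25 × 0.0801 = $813.84
Taxable wages = $10,160.25 − $813.84 = $9,346.41
Federal income tax: $9,346.41 × 0.102 = $953.33
City income tax: $9,346.41 × 0.03 = $280.39
OASDI: $10,160.25 × 0.04 = $406.41
Paid family leave insurance: $10,160.25 × 0.0125 = $127.00
Medicare: $10,160.25 × 0.0293 = $297.70
Health insurance premium: $240.91
(Employer's $55.15 toward health insurance premium is not withheld from the employee.)
Total deductions = $813.84 + $953.33 + $280.39 + $406.41 + $127.00 + $297.70 + $240.91 = $3,119.58
Net pay = $10,160.25 − $3,119.58 = $7,040.67

$7,040.67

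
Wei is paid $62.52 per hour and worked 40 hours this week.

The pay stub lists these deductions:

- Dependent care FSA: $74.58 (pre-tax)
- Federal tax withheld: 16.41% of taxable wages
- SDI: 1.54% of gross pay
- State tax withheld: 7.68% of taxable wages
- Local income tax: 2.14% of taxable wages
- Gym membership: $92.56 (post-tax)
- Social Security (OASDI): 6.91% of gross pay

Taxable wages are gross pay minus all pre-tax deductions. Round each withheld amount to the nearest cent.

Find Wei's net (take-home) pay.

$1,485.95

Gross pay: 40 × $62.52 = $2,500.80
Dependent care FSA: $74.58
Taxable wages = $2,500.80 − $74.58 = $2,426.22
Local income tax: $2,426.22 × 0.0214 = $51.92
State tax withheld: $2,426.22 × 0.0768 = $186.33
Federal tax withheld: $2,426.22 × 0.1641 = $398.14
Social Security (OASDI): $2,500.80 × 0.0691 = $172.81
SDI: $2,500.80 × 0.0154 = $38.51
Gym membership: $92.56
Total deductions = $74.58 + $51.92 + $186.33 + $398.14 + $172.81 + $38.51 + $92.56 = $1,014.85
Net pay = $2,500.80 − $1,014.85 = $1,485.95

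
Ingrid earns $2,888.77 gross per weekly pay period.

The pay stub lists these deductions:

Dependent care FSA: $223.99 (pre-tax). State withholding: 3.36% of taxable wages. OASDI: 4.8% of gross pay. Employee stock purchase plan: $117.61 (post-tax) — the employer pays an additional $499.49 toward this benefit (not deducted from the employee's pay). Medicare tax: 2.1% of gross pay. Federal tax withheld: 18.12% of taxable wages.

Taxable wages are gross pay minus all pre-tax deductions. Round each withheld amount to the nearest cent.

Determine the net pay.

$1,775.45

Dependent care FSA: $223.99
Taxable wages = $2,888.77 − $223.99 = $2,664.78
Federal tax withheld: $2,664.78 × 0.1812 = $482.86
State withholding: $2,664.78 × 0.0336 = $89.54
Medicare tax: $2,888.77 × 0.021 = $60.66
OASDI: $2,888.77 × 0.048 = $138.66
Employee stock purchase plan: $117.61
(Employer's $499.49 toward employee stock purchase plan is not withheld from the employee.)
Total deductions = $223.99 + $482.86 + $89.54 + $60.66 + $138.66 + $117.61 = $1,113.32
Net pay = $2,888.77 − $1,113.32 = $1,775.45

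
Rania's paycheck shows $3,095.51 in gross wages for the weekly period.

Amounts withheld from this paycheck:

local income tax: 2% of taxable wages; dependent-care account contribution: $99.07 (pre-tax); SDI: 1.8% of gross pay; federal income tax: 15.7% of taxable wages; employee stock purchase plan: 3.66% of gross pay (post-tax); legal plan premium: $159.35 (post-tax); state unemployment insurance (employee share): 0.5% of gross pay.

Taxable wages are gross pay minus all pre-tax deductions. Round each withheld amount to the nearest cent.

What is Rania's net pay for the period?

Dependent-care account contribution: $99.07
Taxable wages = $3,095.51 − $99.07 = $2,996.44
Federal income tax: $2,996.44 × 0.157 = $470.44
Local income tax: $2,996.44 × 0.02 = $59.93
State unemployment insurance (employee share): $3,095.51 × 0.005 = $15.48
SDI: $3,095.51 × 0.018 = $55.72
Employee stock purchase plan: $3,095.51 × 0.0366 = $113.30
Legal plan premium: $159.35
Total deductions = $99.07 + $470.44 + $59.93 + $15.48 + $55.72 + $113.30 + $159.35 = $973.29
Net pay = $3,095.51 − $973.29 = $2,122.22

$2,122.22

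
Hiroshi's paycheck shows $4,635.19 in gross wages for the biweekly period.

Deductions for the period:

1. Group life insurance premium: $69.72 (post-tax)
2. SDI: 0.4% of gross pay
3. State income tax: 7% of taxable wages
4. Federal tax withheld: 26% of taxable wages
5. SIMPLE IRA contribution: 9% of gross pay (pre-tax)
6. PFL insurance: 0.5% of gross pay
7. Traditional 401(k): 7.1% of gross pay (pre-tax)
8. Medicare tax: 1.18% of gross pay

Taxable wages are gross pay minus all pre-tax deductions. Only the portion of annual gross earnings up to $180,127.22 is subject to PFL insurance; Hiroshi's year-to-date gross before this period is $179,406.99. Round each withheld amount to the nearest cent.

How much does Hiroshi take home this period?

$2,459.02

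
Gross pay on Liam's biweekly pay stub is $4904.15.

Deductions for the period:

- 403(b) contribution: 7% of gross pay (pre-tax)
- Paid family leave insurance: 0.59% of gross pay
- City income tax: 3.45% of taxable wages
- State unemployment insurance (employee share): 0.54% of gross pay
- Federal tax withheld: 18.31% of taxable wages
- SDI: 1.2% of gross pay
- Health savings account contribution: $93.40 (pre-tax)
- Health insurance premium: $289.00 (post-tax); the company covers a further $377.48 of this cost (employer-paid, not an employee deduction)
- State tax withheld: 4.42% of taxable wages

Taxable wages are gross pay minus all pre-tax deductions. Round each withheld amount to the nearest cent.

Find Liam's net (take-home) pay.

$2894.62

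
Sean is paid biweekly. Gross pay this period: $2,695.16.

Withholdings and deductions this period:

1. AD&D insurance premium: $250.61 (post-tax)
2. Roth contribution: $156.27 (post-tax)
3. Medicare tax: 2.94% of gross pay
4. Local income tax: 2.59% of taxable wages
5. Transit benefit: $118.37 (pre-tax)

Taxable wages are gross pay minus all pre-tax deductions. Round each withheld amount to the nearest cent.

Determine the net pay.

Transit benefit: $118.37
Taxable wages = $2,695.16 − $118.37 = $2,576.79
Local income tax: $2,576.79 × 0.0259 = $66.74
Medicare tax: $2,695.16 × 0.0294 = $79.24
Roth contribution: $156.27
AD&D insurance premium: $250.61
Total deductions = $118.37 + $66.74 + $79.24 + $156.27 + $250.61 = $671.23
Net pay = $2,695.16 − $671.23 = $2,023.93

$2,023.93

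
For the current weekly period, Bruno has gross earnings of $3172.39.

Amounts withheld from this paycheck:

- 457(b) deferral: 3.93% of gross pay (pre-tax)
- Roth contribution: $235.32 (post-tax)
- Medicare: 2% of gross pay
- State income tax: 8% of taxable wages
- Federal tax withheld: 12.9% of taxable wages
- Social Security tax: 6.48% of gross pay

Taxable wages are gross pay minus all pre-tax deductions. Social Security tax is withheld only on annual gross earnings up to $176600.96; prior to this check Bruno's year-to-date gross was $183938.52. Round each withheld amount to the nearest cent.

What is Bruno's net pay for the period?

$2111.97

457(b) deferral: $3172.39 × 0.0393 = $124.67
Taxable wages = $3172.39 − $124.67 = $3047.72
State income tax: $3047.72 × 0.08 = $243.82
Federal tax withheld: $3047.72 × 0.129 = $393.16
Social Security tax: annual cap $176600.96 already reached (YTD $183938.52), so $0.00
Medicare: $3172.39 × 0.02 = $63.45
Roth contribution: $235.32
Total deductions = $124.67 + $243.82 + $393.16 + $0.00 + $63.45 + $235.32 = $1060.42
Net pay = $3172.39 − $1060.42 = $2111.97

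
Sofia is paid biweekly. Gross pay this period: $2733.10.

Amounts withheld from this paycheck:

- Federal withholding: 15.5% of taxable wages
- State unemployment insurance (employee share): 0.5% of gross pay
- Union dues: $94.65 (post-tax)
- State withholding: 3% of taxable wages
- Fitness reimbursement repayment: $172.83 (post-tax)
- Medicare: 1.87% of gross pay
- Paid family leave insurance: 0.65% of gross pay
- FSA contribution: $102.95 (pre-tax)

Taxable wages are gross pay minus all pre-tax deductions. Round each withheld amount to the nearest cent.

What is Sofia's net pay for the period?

FSA contribution: $102.95
Taxable wages = $2733.10 − $102.95 = $2630.15
Federal withholding: $2630.15 × 0.155 = $407.67
State withholding: $2630.15 × 0.03 = $78.90
Medicare: $2733.10 × 0.0187 = $51.11
Paid family leave insurance: $2733.10 × 0.0065 = $17.77
State unemployment insurance (employee share): $2733.10 × 0.005 = $13.67
Union dues: $94.65
Fitness reimbursement repayment: $172.83
Total deductions = $102.95 + $407.67 + $78.90 + $51.11 + $17.77 + $13.67 + $94.65 + $172.83 = $939.55
Net pay = $2733.10 − $939.55 = $1793.55

$1793.55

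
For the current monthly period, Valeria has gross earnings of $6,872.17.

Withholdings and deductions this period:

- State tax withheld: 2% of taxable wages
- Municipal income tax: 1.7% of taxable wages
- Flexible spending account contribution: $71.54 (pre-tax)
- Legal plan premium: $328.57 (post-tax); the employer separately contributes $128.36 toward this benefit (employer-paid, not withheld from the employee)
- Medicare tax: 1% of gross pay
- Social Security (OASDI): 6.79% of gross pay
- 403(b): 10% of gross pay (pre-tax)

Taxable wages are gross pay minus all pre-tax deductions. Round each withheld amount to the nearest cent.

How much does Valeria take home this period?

Flexible spending account contribution: $71.54
403(b): $6,872.17 × 0.1 = $687.22
Pre-tax total = $71.54 + $687.22 = $758.76
Taxable wages = $6,872.17 − $758.76 = $6,113.41
State tax withheld: $6,113.41 × 0.02 = $122.27
Municipal income tax: $6,113.41 × 0.017 = $103.93
Social Security (OASDI): $6,872.17 × 0.0679 = $466.62
Medicare tax: $6,872.17 × 0.01 = $68.72
Legal plan premium: $328.57
(Employer's $128.36 toward legal plan premium is not withheld from the employee.)
Total deductions = $71.54 + $687.22 + $122.27 + $103.93 + $466.62 + $68.72 + $328.57 = $1,848.87
Net pay = $6,872.17 − $1,848.87 = $5,023.30

$5,023.30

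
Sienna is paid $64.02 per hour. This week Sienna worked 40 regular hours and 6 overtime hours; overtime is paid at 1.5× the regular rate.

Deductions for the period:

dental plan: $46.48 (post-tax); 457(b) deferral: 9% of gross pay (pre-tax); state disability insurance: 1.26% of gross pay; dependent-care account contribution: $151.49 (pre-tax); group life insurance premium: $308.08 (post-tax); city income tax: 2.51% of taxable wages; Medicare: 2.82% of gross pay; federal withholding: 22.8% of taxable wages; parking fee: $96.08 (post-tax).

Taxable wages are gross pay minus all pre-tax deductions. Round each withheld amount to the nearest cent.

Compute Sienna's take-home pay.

Regular pay: 40 × $64.02 = $2,560.80
Overtime pay: 6 × $64.02 × 1.5 = $576.18
Gross pay = $2,560.80 + $576.18 = $3,136.98
457(b) deferral: $3,136.98 × 0.09 = $282.33
Dependent-care account contribution: $151.49
Pre-tax total = $282.33 + $151.49 = $433.82
Taxable wages = $3,136.98 − $433.82 = $2,703.16
Federal withholding: $2,703.16 × 0.228 = $616.32
City income tax: $2,703.16 × 0.0251 = $67.85
Medicare: $3,136.98 × 0.0282 = $88.46
State disability insurance: $3,136.98 × 0.0126 = $39.53
Dental plan: $46.48
Parking fee: $96.08
Group life insurance premium: $308.08
Total deductions = $282.33 + $151.49 + $616.32 + $67.85 + $88.46 + $39.53 + $46.48 + $96.08 + $308.08 = $1,696.62
Net pay = $3,136.98 − $1,696.62 = $1,440.36

$1,440.36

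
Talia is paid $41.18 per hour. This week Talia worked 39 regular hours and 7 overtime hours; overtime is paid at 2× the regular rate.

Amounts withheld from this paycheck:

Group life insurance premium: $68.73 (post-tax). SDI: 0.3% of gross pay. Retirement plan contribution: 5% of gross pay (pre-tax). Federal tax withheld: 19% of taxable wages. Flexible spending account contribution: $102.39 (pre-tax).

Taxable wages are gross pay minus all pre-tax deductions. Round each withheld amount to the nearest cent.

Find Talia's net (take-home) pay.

Regular pay: 39 × $41.18 = $1606.02
Overtime pay: 7 × $41.18 × 2 = $576.52
Gross pay = $1606.02 + $576.52 = $2182.54
Flexible spending account contribution: $102.39
Retirement plan contribution: $2182.54 × 0.05 = $109.13
Pre-tax total = $102.39 + $109.13 = $211.52
Taxable wages = $2182.54 − $211.52 = $1971.02
Federal tax withheld: $1971.02 × 0.19 = $374.49
SDI: $2182.54 × 0.003 = $6.55
Group life insurance premium: $68.73
Total deductions = $102.39 + $109.13 + $374.49 + $6.55 + $68.73 = $661.29
Net pay = $2182.54 − $661.29 = $1521.25

$1521.25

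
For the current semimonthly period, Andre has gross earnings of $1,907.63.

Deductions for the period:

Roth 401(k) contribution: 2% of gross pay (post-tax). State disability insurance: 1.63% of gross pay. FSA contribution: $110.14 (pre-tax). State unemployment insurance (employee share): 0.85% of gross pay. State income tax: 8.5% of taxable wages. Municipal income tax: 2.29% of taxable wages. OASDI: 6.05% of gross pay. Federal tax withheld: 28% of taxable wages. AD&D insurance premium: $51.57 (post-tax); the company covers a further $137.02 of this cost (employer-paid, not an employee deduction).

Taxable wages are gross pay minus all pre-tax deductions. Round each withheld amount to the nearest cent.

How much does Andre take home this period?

$847.81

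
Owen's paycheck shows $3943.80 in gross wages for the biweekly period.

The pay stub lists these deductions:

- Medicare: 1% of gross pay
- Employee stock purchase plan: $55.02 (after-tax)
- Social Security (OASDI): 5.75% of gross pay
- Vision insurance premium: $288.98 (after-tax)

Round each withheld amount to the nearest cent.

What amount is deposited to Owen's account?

$3333.59

Medicare: $3943.80 × 0.01 = $39.44
Social Security (OASDI): $3943.80 × 0.0575 = $226.77
Vision insurance premium: $288.98
Employee stock purchase plan: $55.02
Total deductions = $39.44 + $226.77 + $288.98 + $55.02 = $610.21
Net pay = $3943.80 − $610.21 = $3333.59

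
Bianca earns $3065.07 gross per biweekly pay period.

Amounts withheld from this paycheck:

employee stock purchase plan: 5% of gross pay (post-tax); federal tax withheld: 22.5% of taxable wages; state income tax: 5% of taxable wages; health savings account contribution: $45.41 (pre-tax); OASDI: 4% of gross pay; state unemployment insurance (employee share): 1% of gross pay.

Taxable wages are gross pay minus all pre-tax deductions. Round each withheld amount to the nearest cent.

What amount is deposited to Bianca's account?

Health savings account contribution: $45.41
Taxable wages = $3065.07 − $45.41 = $3019.66
Federal tax withheld: $3019.66 × 0.225 = $679.42
State income tax: $3019.66 × 0.05 = $150.98
OASDI: $3065.07 × 0.04 = $122.60
State unemployment insurance (employee share): $3065.07 × 0.01 = $30.65
Employee stock purchase plan: $3065.07 × 0.05 = $153.25
Total deductions = $45.41 + $679.42 + $150.98 + $122.60 + $30.65 + $153.25 = $1182.31
Net pay = $3065.07 − $1182.31 = $1882.76

$1882.76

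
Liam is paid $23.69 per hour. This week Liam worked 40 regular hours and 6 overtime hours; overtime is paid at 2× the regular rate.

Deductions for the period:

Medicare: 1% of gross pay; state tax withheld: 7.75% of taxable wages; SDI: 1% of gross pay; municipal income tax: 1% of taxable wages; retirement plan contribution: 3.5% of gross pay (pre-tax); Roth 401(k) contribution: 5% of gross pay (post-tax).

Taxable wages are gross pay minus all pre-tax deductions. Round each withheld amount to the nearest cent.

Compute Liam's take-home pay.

$998.51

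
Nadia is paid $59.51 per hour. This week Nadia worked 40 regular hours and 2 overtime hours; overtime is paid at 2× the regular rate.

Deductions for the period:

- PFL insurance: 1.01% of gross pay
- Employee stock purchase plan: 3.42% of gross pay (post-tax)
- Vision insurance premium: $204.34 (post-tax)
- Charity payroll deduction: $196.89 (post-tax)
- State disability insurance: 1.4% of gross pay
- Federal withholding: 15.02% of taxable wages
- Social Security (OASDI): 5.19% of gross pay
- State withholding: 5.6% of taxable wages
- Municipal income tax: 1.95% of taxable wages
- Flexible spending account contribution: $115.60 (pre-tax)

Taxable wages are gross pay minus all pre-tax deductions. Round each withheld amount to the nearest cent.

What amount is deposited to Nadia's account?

Regular pay: 40 × $59.51 = $2,380.40
Overtime pay: 2 × $59.51 × 2 = $238.04
Gross pay = $2,380.40 + $238.04 = $2,618.44
Flexible spending account contribution: $115.60
Taxable wages = $2,618.44 − $115.60 = $2,502.84
State withholding: $2,502.84 × 0.056 = $140.16
Municipal income tax: $2,502.84 × 0.0195 = $48.81
Federal withholding: $2,502.84 × 0.1502 = $375.93
State disability insurance: $2,618.44 × 0.014 = $36.66
Social Security (OASDI): $2,618.44 × 0.0519 = $135.90
PFL insurance: $2,618.44 × 0.0101 = $26.45
Vision insurance premium: $204.34
Employee stock purchase plan: $2,618.44 × 0.0342 = $89.55
Charity payroll deduction: $196.89
Total deductions = $115.60 + $140.16 + $48.81 + $375.93 + $36.66 + $135.90 + $26.45 + $204.34 + $89.55 + $196.89 = $1,370.29
Net pay = $2,618.44 − $1,370.29 = $1,248.15

$1,248.15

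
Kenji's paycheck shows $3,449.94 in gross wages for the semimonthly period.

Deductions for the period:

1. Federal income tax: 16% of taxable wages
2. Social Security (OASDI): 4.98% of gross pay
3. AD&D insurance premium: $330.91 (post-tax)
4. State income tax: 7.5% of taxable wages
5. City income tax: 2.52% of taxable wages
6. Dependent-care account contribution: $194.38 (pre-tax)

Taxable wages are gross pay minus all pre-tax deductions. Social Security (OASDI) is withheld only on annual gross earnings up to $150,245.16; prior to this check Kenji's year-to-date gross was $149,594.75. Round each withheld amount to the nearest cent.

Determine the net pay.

Dependent-care account contribution: $194.38
Taxable wages = $3,449.94 − $194.38 = $3,255.56
State income tax: $3,255.56 × 0.075 = $244.17
Federal income tax: $3,255.56 × 0.16 = $520.89
City income tax: $3,255.56 × 0.0252 = $82.04
Social Security (OASDI): only $150,245.16 − $149,594.75 = $650.41 of this check is subject → $650.41 × 0.0498 = $32.39
AD&D insurance premium: $330.91
Total deductions = $194.38 + $244.17 + $520.89 + $82.04 + $32.39 + $330.91 = $1,404.78
Net pay = $3,449.94 − $1,404.78 = $2,045.16

$2,045.16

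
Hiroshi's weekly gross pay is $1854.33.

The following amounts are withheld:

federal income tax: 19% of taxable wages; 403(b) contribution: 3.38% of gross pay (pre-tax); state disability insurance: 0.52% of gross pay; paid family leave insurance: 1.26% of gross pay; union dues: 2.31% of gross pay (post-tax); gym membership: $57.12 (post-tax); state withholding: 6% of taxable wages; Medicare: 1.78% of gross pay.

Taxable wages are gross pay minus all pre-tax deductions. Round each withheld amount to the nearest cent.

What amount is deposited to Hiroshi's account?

$1177.77

403(b) contribution: $1854.33 × 0.0338 = $62.68
Taxable wages = $1854.33 − $62.68 = $1791.65
Federal income tax: $1791.65 × 0.19 = $340.41
State withholding: $1791.65 × 0.06 = $107.50
Medicare: $1854.33 × 0.0178 = $33.01
Paid family leave insurance: $1854.33 × 0.0126 = $23.36
State disability insurance: $1854.33 × 0.0052 = $9.64
Gym membership: $57.12
Union dues: $1854.33 × 0.0231 = $42.84
Total deductions = $62.68 + $340.41 + $107.50 + $33.01 + $23.36 + $9.64 + $57.12 + $42.84 = $676.56
Net pay = $1854.33 − $676.56 = $1177.77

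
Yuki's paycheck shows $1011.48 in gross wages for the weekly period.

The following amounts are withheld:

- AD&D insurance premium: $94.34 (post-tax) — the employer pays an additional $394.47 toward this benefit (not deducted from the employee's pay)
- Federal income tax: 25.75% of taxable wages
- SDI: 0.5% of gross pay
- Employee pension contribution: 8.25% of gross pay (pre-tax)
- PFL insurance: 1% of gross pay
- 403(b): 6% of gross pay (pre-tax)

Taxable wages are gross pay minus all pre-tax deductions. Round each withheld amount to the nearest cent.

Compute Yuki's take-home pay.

$534.49

Employee pension contribution: $1011.48 × 0.0825 = $83.45
403(b): $1011.48 × 0.06 = $60.69
Pre-tax total = $83.45 + $60.69 = $144.14
Taxable wages = $1011.48 − $144.14 = $867.34
Federal income tax: $867.34 × 0.2575 = $223.34
PFL insurance: $1011.48 × 0.01 = $10.11
SDI: $1011.48 × 0.005 = $5.06
AD&D insurance premium: $94.34
(Employer's $394.47 toward AD&D insurance premium is not withheld from the employee.)
Total deductions = $83.45 + $60.69 + $223.34 + $10.11 + $5.06 + $94.34 = $476.99
Net pay = $1011.48 − $476.99 = $534.49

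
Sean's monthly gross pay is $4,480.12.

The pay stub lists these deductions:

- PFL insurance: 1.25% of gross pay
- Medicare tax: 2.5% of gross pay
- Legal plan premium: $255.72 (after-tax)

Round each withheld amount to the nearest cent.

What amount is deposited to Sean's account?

$4,056.40

Medicare tax: $4,480.12 × 0.025 = $112.00
PFL insurance: $4,480.12 × 0.0125 = $56.00
Legal plan premium: $255.72
Total deductions = $112.00 + $56.00 + $255.72 = $423.72
Net pay = $4,480.12 − $423.72 = $4,056.40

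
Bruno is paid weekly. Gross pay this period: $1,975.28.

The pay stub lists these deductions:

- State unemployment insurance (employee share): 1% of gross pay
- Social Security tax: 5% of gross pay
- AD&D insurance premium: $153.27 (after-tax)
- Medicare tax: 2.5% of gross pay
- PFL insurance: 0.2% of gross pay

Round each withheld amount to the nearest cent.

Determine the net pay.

Medicare tax: $1,975.28 × 0.025 = $49.38
Social Security tax: $1,975.28 × 0.05 = $98.76
PFL insurance: $1,975.28 × 0.002 = $3.95
State unemployment insurance (employee share): $1,975.28 × 0.01 = $19.75
AD&D insurance premium: $153.27
Total deductions = $49.38 + $98.76 + $3.95 + $19.75 + $153.27 = $325.11
Net pay = $1,975.28 − $325.11 = $1,650.17

$1,650.17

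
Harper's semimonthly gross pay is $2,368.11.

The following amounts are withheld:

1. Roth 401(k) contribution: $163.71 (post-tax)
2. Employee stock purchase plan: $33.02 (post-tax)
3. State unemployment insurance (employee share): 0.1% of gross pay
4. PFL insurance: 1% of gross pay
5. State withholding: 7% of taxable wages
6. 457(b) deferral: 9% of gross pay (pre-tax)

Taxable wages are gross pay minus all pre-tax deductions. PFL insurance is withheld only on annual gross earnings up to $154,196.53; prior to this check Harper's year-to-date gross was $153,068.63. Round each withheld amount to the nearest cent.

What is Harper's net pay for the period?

$1,793.75

457(b) deferral: $2,368.11 × 0.09 = $213.13
Taxable wages = $2,368.11 − $213.13 = $2,154.98
State withholding: $2,154.98 × 0.07 = $150.85
State unemployment insurance (employee share): $2,368.11 × 0.001 = $2.37
PFL insurance: only $154,196.53 − $153,068.63 = $1,127.90 of this check is subject → $1,127.90 × 0.01 = $11.28
Roth 401(k) contribution: $163.71
Employee stock purchase plan: $33.02
Total deductions = $213.13 + $150.85 + $2.37 + $11.28 + $163.71 + $33.02 = $574.36
Net pay = $2,368.11 − $574.36 = $1,793.75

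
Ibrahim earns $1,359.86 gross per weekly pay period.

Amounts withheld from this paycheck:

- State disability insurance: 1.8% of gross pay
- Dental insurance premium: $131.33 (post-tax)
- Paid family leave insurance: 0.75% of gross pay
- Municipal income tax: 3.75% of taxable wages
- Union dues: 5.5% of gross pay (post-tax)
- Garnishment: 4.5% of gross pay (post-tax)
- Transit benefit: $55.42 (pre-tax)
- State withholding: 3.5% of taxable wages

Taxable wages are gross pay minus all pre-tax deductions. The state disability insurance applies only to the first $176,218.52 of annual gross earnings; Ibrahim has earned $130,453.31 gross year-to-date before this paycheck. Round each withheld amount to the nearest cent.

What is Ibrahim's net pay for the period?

Transit benefit: $55.42
Taxable wages = $1,359.86 − $55.42 = $1,304.44
Municipal income tax: $1,304.44 × 0.0375 = $48.92
State withholding: $1,304.44 × 0.035 = $45.66
State disability insurance: cap not yet reached, full $1,359.86 is subject → $1,359.86 × 0.018 = $24.48
Paid family leave insurance: $1,359.86 × 0.0075 = $10.20
Union dues: $1,359.86 × 0.055 = $74.79
Dental insurance premium: $131.33
Garnishment: $1,359.86 × 0.045 = $61.19
Total deductions = $55.42 + $48.92 + $45.66 + $24.48 + $10.20 + $74.79 + $131.33 + $61.19 = $451.99
Net pay = $1,359.86 − $451.99 = $907.87

$907.87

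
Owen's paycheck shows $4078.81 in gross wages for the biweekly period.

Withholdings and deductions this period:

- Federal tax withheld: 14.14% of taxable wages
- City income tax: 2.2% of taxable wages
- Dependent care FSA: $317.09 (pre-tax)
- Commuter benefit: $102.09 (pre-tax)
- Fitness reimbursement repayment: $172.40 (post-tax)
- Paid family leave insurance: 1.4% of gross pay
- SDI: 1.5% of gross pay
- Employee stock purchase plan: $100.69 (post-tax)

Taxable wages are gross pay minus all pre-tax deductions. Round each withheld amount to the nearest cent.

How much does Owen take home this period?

$2670.28

Commuter benefit: $102.09
Dependent care FSA: $317.09
Pre-tax total = $102.09 + $317.09 = $419.18
Taxable wages = $4078.81 − $419.18 = $3659.63
Federal tax withheld: $3659.63 × 0.1414 = $517.47
City income tax: $3659.63 × 0.022 = $80.51
SDI: $4078.81 × 0.015 = $61.18
Paid family leave insurance: $4078.81 × 0.014 = $57.10
Employee stock purchase plan: $100.69
Fitness reimbursement repayment: $172.40
Total deductions = $102.09 + $317.09 + $517.47 + $80.51 + $61.18 + $57.10 + $100.69 + $172.40 = $1408.53
Net pay = $4078.81 − $1408.53 = $2670.28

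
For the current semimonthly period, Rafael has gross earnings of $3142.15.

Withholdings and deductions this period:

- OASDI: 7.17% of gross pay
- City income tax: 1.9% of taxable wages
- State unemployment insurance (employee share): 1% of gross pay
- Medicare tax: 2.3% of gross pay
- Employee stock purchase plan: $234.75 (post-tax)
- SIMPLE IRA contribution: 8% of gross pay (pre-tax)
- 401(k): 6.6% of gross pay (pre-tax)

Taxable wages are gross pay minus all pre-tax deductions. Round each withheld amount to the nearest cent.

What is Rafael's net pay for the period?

$2068.69

SIMPLE IRA contribution: $3142.15 × 0.08 = $251.37
401(k): $3142.15 × 0.066 = $207.38
Pre-tax total = $251.37 + $207.38 = $458.75
Taxable wages = $3142.15 − $458.75 = $2683.40
City income tax: $2683.40 × 0.019 = $50.98
State unemployment insurance (employee share): $3142.15 × 0.01 = $31.42
OASDI: $3142.15 × 0.0717 = $225.29
Medicare tax: $3142.15 × 0.023 = $72.27
Employee stock purchase plan: $234.75
Total deductions = $251.37 + $207.38 + $50.98 + $31.42 + $225.29 + $72.27 + $234.75 = $1073.46
Net pay = $3142.15 − $1073.46 = $2068.69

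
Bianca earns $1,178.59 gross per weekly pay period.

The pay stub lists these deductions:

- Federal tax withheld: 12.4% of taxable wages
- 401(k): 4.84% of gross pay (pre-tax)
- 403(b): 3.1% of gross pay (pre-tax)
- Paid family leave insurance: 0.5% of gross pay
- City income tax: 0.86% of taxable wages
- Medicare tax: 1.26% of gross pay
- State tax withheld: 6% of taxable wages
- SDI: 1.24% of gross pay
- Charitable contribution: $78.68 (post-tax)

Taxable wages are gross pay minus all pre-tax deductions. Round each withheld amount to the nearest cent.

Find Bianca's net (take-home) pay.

$762.01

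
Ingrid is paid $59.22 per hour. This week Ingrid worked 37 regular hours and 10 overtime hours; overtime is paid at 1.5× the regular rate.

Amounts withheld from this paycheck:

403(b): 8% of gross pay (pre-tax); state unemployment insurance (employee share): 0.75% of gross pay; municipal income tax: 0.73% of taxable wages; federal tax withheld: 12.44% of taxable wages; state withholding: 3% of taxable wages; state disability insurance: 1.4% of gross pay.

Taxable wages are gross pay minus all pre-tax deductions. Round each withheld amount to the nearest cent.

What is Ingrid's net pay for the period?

Regular pay: 37 × $59.22 = $2,191.14
Overtime pay: 10 × $59.22 × 1.5 = $888.30
Gross pay = $2,191.14 + $888.30 = $3,079.44
403(b): $3,079.44 × 0.08 = $246.36
Taxable wages = $3,079.44 − $246.36 = $2,833.08
Federal tax withheld: $2,833.08 × 0.1244 = $352.44
Municipal income tax: $2,833.08 × 0.0073 = $20.68
State withholding: $2,833.08 × 0.03 = $84.99
State disability insurance: $3,079.44 × 0.014 = $43.11
State unemployment insurance (employee share): $3,079.44 × 0.0075 = $23.10
Total deductions = $246.36 + $352.44 + $20.68 + $84.99 + $43.11 + $23.10 = $770.68
Net pay = $3,079.44 − $770.68 = $2,308.76

$2,308.76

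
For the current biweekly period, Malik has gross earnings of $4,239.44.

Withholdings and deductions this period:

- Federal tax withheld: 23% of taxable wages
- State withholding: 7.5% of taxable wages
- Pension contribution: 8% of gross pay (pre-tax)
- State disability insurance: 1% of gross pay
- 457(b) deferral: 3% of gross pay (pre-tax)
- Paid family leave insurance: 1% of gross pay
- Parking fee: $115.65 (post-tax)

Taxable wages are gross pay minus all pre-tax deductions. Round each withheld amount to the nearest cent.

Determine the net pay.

457(b) deferral: $4,239.44 × 0.03 = $127.18
Pension contribution: $4,239.44 × 0.08 = $339.16
Pre-tax total = $127.18 + $339.16 = $466.34
Taxable wages = $4,239.44 − $466.34 = $3,773.10
State withholding: $3,773.10 × 0.075 = $282.98
Federal tax withheld: $3,773.10 × 0.23 = $867.81
State disability insurance: $4,239.44 × 0.01 = $42.39
Paid family leave insurance: $4,239.44 × 0.01 = $42.39
Parking fee: $115.65
Total deductions = $127.18 + $339.16 + $282.98 + $867.81 + $42.39 + $42.39 + $115.65 = $1,817.56
Net pay = $4,239.44 − $1,817.56 = $2,421.88

$2,421.88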